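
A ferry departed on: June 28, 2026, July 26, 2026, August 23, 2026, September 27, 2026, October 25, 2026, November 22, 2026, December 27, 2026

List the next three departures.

Gaps: 28, 28, 35, 28, 28, 35 days — a mix of 28 and 35. Every date is a Sunday.
Each is the 4th Sunday of its month.
4th Sunday of January 2027: January 24, 2027.
4th Sunday of February 2027: February 28, 2027.
March 2027 — 4th Sunday is March 28, 2027.

January 24, 2027; February 28, 2027; March 28, 2027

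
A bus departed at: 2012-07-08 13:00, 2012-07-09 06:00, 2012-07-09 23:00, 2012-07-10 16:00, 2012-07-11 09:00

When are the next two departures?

Gaps: 17, 17, 17, 17 hours — each event is 17 hours after the previous one.
2012-07-11 09:00 + 17 h = 2012-07-12 02:00.
2012-07-12 02:00 + 17 h = 2012-07-12 19:00.

2012-07-12 02:00, 2012-07-12 19:00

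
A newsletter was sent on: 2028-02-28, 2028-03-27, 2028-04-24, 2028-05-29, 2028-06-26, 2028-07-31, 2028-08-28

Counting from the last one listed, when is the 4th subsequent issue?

Every date is a Monday; gaps 28, 28, 35, 28, 35, 28 days.
Each is the last Monday of its month (at least one falls on the 29th or later, ruling out '4th Monday').
September 2028 ends with Monday 2028-09-25.
Last Monday of October 2028: 2028-10-30.
November 2028 ends with Monday 2028-11-27.
December 2028 ends with Monday 2028-12-25.

2028-12-25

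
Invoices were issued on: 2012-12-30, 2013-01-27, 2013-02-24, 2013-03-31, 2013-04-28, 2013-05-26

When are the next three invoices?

All Sundays; the gaps (28, 28, 35, 28, 28) vary with month length.
This is the last Sunday of each month.
Last Sunday of June 2013: 2013-06-30.
July 2013 ends with Sunday 2013-07-28.
August 2013 ends with Sunday 2013-08-25.

2013-06-30, 2013-07-28, 2013-08-25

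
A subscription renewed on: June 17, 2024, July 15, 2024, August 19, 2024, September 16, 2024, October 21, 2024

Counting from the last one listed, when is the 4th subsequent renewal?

February 17, 2025

Gaps: 28, 35, 28, 35 days — a mix of 28 and 35. Every date is a Monday.
Each is the 3rd Monday of its month.
3rd Monday of November 2024: November 18, 2024.
3rd Monday of December 2024: December 16, 2024.
January 2025 — 3rd Monday is January 20, 2025.
3rd Monday of February 2025: February 17, 2025.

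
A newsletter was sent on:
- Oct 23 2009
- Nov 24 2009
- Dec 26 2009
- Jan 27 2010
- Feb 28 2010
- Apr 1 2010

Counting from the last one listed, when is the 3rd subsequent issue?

Gaps between consecutive events: 32, 32, 32, 32, 32 days — a constant 32-day interval.
Apr 1 2010 + 32 days = May 3 2010.
May 3 2010 + 32 days = Jun 4 2010.
Jun 4 2010 + 32 days = Jul 6 2010.

Jul 6 2010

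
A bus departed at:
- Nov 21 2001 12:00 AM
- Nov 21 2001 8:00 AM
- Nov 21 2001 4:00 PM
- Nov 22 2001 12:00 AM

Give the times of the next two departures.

Nov 22 2001 8:00 AM, Nov 22 2001 4:00 PM

Spacing: 8, 8, 8 h — constant 8 h.
Nov 22 2001 12:00 AM + 8 h = Nov 22 2001 8:00 AM.
Nov 22 2001 8:00 AM + 8 h = Nov 22 2001 4:00 PM.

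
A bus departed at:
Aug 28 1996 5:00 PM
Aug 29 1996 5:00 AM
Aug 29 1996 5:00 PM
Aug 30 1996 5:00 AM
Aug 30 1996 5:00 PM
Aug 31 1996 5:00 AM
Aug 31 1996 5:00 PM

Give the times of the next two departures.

Sep 1 1996 5:00 AM, Sep 1 1996 5:00 PM

Spacing: 12, 12, 12, 12, 12, 12 h — constant 12 h.
Aug 31 1996 5:00 PM + 12 h = Sep 1 1996 5:00 AM.
Sep 1 1996 5:00 AM + 12 h = Sep 1 1996 5:00 PM.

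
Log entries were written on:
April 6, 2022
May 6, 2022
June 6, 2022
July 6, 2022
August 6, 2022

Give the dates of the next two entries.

September 6, 2022; October 6, 2022

Gaps: 30, 31, 30, 31 days — not constant. Every event is on the 6th of the month.
Pattern: the 6th of each month.
Next: September 2022 → September 6, 2022.
Next: October 2022 → October 6, 2022.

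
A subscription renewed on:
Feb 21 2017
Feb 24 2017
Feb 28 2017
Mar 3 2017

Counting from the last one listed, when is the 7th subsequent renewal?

The gap pattern 3, 4, 3 repeats every 2 events.
These are the Tuesdays and Fridays of each week.
Next Tuesday: Mar 7 2017.
Next Friday: Mar 10 2017.
Next Tuesday: Mar 14 2017.
The following Friday is Mar 17 2017.
The following Tuesday is Mar 21 2017.
Next Friday: Mar 24 2017.
The following Tuesday is Mar 28 2017.

Mar 28 2017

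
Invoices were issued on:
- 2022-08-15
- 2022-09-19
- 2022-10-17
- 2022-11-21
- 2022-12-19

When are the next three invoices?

These are Mondays at 28- or 35-day spacing (35, 28, 35, 28).
The pattern: 3rd Monday of the month.
January 2023 — 3rd Monday is 2023-01-16.
February 2023 — 3rd Monday is 2023-02-20.
March 2023 — 3rd Monday is 2023-03-20.

2023-01-16, 2023-02-20, 2023-03-20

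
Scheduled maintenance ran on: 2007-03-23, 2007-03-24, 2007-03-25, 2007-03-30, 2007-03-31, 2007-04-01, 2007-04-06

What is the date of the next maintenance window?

2007-04-07

Gaps: 1, 1, 5, 1, 1, 5 days — not constant, but cyclic with period 3.
The events fall on every Friday, Saturday and Sunday.
Next Saturday: 2007-04-07.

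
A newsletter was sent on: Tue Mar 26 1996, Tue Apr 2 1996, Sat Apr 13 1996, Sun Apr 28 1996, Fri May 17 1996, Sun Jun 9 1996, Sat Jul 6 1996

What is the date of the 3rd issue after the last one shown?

Sat Oct 19 1996

Gaps: 7, 11, 15, 19, 23, 27 days — each gap is 4 larger than the previous one.
Next gap: 31 days. Sat Jul 6 1996 + 31 days = Tue Aug 6 1996.
Next gap: 35 days. Tue Aug 6 1996 + 35 days = Tue Sep 10 1996.
Next gap: 39 days. Tue Sep 10 1996 + 39 days = Sat Oct 19 1996.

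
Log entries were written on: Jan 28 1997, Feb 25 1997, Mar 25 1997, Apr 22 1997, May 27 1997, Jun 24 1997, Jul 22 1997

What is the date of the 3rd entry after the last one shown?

All dates are Tuesdays, 28, 28, 28, 35, 28, 28 days apart.
Specifically, the 4th Tuesday of each month.
4th Tuesday of August 1997: Aug 26 1997.
September 1997 — 4th Tuesday is Sep 23 1997.
4th Tuesday of October 1997: Oct 28 1997.

Oct 28 1997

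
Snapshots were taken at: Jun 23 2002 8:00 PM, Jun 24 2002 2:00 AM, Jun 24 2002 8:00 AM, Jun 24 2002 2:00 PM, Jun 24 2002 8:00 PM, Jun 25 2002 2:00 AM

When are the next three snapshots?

Spacing: 6, 6, 6, 6, 6 h — constant 6 h.
Jun 25 2002 2:00 AM + 6 h = Jun 25 2002 8:00 AM.
Jun 25 2002 8:00 AM + 6 h = Jun 25 2002 2:00 PM.
Jun 25 2002 2:00 PM + 6 h = Jun 25 2002 8:00 PM.

Jun 25 2002 8:00 AM, Jun 25 2002 2:00 PM, Jun 25 2002 8:00 PM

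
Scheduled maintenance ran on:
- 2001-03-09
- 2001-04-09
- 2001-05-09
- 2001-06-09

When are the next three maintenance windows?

2001-07-09, 2001-08-09, 2001-09-09

The day-of-month is always 9 (31, 30, 31 days between events).
So this recurs on the 9th of each month.
Next: July 2001 → 2001-07-09.
August 2001: 2001-08-09.
September 2001: 2001-09-09.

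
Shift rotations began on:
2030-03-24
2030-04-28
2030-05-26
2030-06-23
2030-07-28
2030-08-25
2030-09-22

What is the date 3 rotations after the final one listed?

2030-12-22

Gaps: 35, 28, 28, 35, 28, 28 days — a mix of 28 and 35. Every date is a Sunday.
Each is the 4th Sunday of its month.
October 2030 — 4th Sunday is 2030-10-27.
4th Sunday of November 2030: 2030-11-24.
December 2030 — 4th Sunday is 2030-12-22.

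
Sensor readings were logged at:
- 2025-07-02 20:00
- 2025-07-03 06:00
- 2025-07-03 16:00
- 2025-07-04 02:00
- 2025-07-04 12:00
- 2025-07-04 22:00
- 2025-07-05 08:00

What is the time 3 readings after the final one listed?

2025-07-06 14:00

Gaps: 10, 10, 10, 10, 10, 10 hours — each event is 10 hours after the previous one.
2025-07-05 08:00 + 10 h = 2025-07-05 18:00.
2025-07-05 18:00 + 10 h = 2025-07-06 04:00.
2025-07-06 04:00 + 10 h = 2025-07-06 14:00.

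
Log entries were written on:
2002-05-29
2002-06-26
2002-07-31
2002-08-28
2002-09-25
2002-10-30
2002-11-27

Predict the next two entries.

2002-12-25, 2003-01-29

All Wednesdays; the gaps (28, 35, 28, 28, 35, 28) vary with month length.
This is the last Wednesday of each month.
Last Wednesday of December 2002: 2002-12-25.
January 2003 ends with Wednesday 2003-01-29.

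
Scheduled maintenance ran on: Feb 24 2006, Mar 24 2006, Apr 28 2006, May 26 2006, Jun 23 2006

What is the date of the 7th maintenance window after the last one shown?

Jan 26 2007

Gaps: 28, 35, 28, 28 days — a mix of 28 and 35. Every date is a Friday.
Each is the 4th Friday of its month.
July 2006 — 4th Friday is Jul 28 2006.
4th Friday of August 2006: Aug 25 2006.
4th Friday of September 2006: Sep 22 2006.
October 2006 — 4th Friday is Oct 27 2006.
4th Friday of November 2006: Nov 24 2006.
4th Friday of December 2006: Dec 22 2006.
January 2007 — 4th Friday is Jan 26 2007.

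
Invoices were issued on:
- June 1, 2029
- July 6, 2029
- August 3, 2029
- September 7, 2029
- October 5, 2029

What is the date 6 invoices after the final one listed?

These are Fridays at 28- or 35-day spacing (35, 28, 35, 28).
The pattern: 1st Friday of the month.
November 2029 — 1st Friday is November 2, 2029.
1st Friday of December 2029: December 7, 2029.
January 2030 — 1st Friday is January 4, 2030.
1st Friday of February 2030: February 1, 2030.
1st Friday of March 2030: March 1, 2030.
April 2030 — 1st Friday is April 5, 2030.

April 5, 2030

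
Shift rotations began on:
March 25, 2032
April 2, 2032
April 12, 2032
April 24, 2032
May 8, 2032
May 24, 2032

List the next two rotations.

June 11, 2032; July 1, 2032

Gaps: 8, 10, 12, 14, 16 days — each gap is 2 larger than the previous one.
Next gap: 18 days. May 24, 2032 + 18 days = June 11, 2032.
Next gap: 20 days. June 11, 2032 + 20 days = July 1, 2032.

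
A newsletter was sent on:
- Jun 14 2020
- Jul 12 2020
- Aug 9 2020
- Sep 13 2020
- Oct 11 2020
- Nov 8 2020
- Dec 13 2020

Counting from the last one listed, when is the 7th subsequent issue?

These are Sundays at 28- or 35-day spacing (28, 28, 35, 28, 28, 35).
The pattern: 2nd Sunday of the month.
2nd Sunday of January 2021: Jan 10 2021.
2nd Sunday of February 2021: Feb 14 2021.
March 2021 — 2nd Sunday is Mar 14 2021.
April 2021 — 2nd Sunday is Apr 11 2021.
May 2021 — 2nd Sunday is May 9 2021.
June 2021 — 2nd Sunday is Jun 13 2021.
2nd Sunday of July 2021: Jul 11 2021.

Jul 11 2021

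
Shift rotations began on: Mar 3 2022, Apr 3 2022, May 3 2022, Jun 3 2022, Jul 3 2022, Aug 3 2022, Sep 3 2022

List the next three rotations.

The day-of-month is always 3 (31, 30, 31, 30, 31, 31 days between events).
So this recurs on the 3rd of each month.
October 2022: Oct 3 2022.
November 2022: Nov 3 2022.
Next: December 2022 → Dec 3 2022.

Oct 3 2022, Nov 3 2022, Dec 3 2022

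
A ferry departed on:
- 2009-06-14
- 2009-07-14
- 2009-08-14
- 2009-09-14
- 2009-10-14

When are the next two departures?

2009-11-14, 2009-12-14

Gaps: 30, 31, 31, 30 days — not constant. Every event is on the 14th of the month.
Pattern: the 14th of each month.
November 2009: 2009-11-14.
December 2009: 2009-12-14.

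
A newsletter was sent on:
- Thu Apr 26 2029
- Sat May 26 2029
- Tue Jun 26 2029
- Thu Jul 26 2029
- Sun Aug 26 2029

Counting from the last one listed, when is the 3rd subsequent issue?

Mon Nov 26 2029

The day-of-month is always 26 (30, 31, 30, 31 days between events).
So this recurs on the 26th of each month.
September 2029: Wed Sep 26 2029.
October 2029: Fri Oct 26 2029.
Next: November 2029 → Mon Nov 26 2029.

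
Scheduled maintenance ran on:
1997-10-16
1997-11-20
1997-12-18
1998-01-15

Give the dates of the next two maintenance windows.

Gaps: 35, 28, 28 days — a mix of 28 and 35. Every date is a Thursday.
Each is the 3rd Thursday of its month.
3rd Thursday of February 1998: 1998-02-19.
March 1998 — 3rd Thursday is 1998-03-19.

1998-02-19, 1998-03-19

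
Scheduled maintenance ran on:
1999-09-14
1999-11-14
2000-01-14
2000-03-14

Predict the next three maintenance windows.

2000-05-14, 2000-07-14, 2000-09-14

Each date is the 14th; the gaps (61, 61, 60) track the month lengths.
The rule is the 14th of every 2 months.
Next: May 2000 → 2000-05-14.
July 2000: 2000-07-14.
September 2000: 2000-09-14.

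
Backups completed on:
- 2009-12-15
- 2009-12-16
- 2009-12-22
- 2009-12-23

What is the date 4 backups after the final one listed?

Every event lands on a Tuesday or Wednesday (gaps cycle 1, 6, 1).
So the schedule is: every Tuesday and Wednesday.
Next Tuesday: 2009-12-29.
Next Wednesday: 2009-12-30.
Next Tuesday: 2010-01-05.
The following Wednesday is 2010-01-06.

2010-01-06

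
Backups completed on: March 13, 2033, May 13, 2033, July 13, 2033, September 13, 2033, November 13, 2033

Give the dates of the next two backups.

The day-of-month is always 13 (61, 61, 62, 61 days between events).
So this recurs on the 13th of every 2 months.
Next: January 2034 → January 13, 2034.
March 2034: March 13, 2034.

January 13, 2034; March 13, 2034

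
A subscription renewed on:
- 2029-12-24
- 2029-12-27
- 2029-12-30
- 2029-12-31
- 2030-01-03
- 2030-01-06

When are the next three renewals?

The gap pattern 3, 3, 1, 3, 3 repeats every 3 events.
These are the Mondays, Thursdays and Sundays of each week.
Next Monday: 2030-01-07.
The following Thursday is 2030-01-10.
The following Sunday is 2030-01-13.

2030-01-07, 2030-01-10, 2030-01-13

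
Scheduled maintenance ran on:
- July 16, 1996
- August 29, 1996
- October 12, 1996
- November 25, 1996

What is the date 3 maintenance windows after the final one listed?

April 6, 1997

The spacing is 44, 44, 44 days — always 44 days.
November 25, 1996 + 44 days = January 8, 1997.
January 8, 1997 + 44 days = February 21, 1997.
February 21, 1997 + 44 days = April 6, 1997.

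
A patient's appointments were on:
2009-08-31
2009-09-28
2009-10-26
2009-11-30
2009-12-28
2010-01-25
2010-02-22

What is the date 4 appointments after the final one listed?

2010-06-28

These are Mondays with 28, 28, 35, 28, 28, 28-day gaps.
Each is the final Monday of its month — 2009-08-31 is past the 28th, so '4th Monday' doesn't fit.
March 2010 ends with Monday 2010-03-29.
April 2010 ends with Monday 2010-04-26.
Last Monday of May 2010: 2010-05-31.
June 2010 ends with Monday 2010-06-28.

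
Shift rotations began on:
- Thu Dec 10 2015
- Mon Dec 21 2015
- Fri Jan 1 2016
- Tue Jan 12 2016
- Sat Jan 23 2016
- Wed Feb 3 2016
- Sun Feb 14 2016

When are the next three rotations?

The spacing is 11, 11, 11, 11, 11, 11 days — always 11 days.
Sun Feb 14 2016 + 11 days = Thu Feb 25 2016.
Thu Feb 25 2016 + 11 days = Mon Mar 7 2016.
Mon Mar 7 2016 + 11 days = Fri Mar 18 2016.

Thu Feb 25 2016, Mon Mar 7 2016, Fri Mar 18 2016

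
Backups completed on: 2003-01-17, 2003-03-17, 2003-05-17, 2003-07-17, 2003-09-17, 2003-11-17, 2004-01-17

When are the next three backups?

The day-of-month is always 17 (59, 61, 61, 62, 61, 61 days between events).
So this recurs on the 17th of every 2 months.
March 2004: 2004-03-17.
May 2004: 2004-05-17.
Next: July 2004 → 2004-07-17.

2004-03-17, 2004-05-17, 2004-07-17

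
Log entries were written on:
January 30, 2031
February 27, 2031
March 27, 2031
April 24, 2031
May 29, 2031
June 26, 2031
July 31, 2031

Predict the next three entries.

August 28, 2031; September 25, 2031; October 30, 2031

Every date is a Thursday; gaps 28, 28, 28, 35, 28, 35 days.
Each is the last Thursday of its month (at least one falls on the 29th or later, ruling out '4th Thursday').
Last Thursday of August 2031: August 28, 2031.
Last Thursday of September 2031: September 25, 2031.
October 2031 ends with Thursday October 30, 2031.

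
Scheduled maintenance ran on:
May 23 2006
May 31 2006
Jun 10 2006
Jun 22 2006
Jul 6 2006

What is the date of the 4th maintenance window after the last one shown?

Gaps: 8, 10, 12, 14 days — each gap is 2 larger than the previous one.
Next gap: 16 days. Jul 6 2006 + 16 days = Jul 22 2006.
Next gap: 18 days. Jul 22 2006 + 18 days = Aug 9 2006.
Next gap: 20 days. Aug 9 2006 + 20 days = Aug 29 2006.
Next gap: 22 days. Aug 29 2006 + 22 days = Sep 20 2006.

Sep 20 2006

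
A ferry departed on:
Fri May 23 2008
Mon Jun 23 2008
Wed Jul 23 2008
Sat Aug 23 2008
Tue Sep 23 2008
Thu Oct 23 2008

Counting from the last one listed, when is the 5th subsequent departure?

Mon Mar 23 2009

Gaps: 31, 30, 31, 31, 30 days — not constant. Every event is on the 23rd of the month.
Pattern: the 23rd of each month.
November 2008: Sun Nov 23 2008.
Next: December 2008 → Tue Dec 23 2008.
January 2009: Fri Jan 23 2009.
February 2009: Mon Feb 23 2009.
Next: March 2009 → Mon Mar 23 2009.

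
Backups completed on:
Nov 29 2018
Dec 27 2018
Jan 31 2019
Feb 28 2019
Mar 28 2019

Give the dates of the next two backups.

Every date is a Thursday; gaps 28, 35, 28, 28 days.
Each is the last Thursday of its month (at least one falls on the 29th or later, ruling out '4th Thursday').
Last Thursday of April 2019: Apr 25 2019.
Last Thursday of May 2019: May 30 2019.

Apr 25 2019, May 30 2019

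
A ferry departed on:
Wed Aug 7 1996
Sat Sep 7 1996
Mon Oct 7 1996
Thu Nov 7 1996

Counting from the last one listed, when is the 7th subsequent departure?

Sat Jun 7 1997

Each date is the 7th; the gaps (31, 30, 31) track the month lengths.
The rule is the 7th of each month.
December 1996: Sat Dec 7 1996.
January 1997: Tue Jan 7 1997.
February 1997: Fri Feb 7 1997.
Next: March 1997 → Fri Mar 7 1997.
April 1997: Mon Apr 7 1997.
May 1997: Wed May 7 1997.
Next: June 1997 → Sat Jun 7 1997.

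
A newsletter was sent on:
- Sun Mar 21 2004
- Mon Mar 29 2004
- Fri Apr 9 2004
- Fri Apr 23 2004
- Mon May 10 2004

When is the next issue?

Sun May 30 2004

Intervals are 8, 11, 14, 17 days — an arithmetic progression with common difference 3.
Next gap: 20 days. Mon May 10 2004 + 20 days = Sun May 30 2004.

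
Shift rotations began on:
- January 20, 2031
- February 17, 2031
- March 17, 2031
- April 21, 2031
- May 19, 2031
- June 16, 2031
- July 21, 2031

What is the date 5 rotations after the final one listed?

These are Mondays at 28- or 35-day spacing (28, 28, 35, 28, 28, 35).
The pattern: 3rd Monday of the month.
August 2031 — 3rd Monday is August 18, 2031.
September 2031 — 3rd Monday is September 15, 2031.
3rd Monday of October 2031: October 20, 2031.
3rd Monday of November 2031: November 17, 2031.
December 2031 — 3rd Monday is December 15, 2031.

December 15, 2031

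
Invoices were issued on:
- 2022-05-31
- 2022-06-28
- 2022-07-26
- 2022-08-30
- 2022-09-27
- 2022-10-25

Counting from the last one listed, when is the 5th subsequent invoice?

2023-03-28

These are Tuesdays with 28, 28, 35, 28, 28-day gaps.
Each is the final Tuesday of its month — 2022-05-31 is past the 28th, so '4th Tuesday' doesn't fit.
Last Tuesday of November 2022: 2022-11-29.
December 2022 ends with Tuesday 2022-12-27.
Last Tuesday of January 2023: 2023-01-31.
February 2023 ends with Tuesday 2023-02-28.
March 2023 ends with Tuesday 2023-03-28.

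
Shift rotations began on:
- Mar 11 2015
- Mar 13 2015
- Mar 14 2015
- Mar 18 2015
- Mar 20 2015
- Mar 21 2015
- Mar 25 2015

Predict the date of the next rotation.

Gaps: 2, 1, 4, 2, 1, 4 days — not constant, but cyclic with period 3.
The events fall on every Wednesday, Friday and Saturday.
The following Friday is Mar 27 2015.

Mar 27 2015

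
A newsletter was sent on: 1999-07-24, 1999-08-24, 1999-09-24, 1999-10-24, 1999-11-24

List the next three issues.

Each date is the 24th; the gaps (31, 31, 30, 31) track the month lengths.
The rule is the 24th of each month.
December 1999: 1999-12-24.
January 2000: 2000-01-24.
February 2000: 2000-02-24.

1999-12-24, 2000-01-24, 2000-02-24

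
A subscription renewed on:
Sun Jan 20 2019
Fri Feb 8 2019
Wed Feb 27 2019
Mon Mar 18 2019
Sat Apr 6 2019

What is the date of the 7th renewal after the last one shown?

Sat Aug 17 2019

The spacing is 19, 19, 19, 19 days — always 19 days.
Sat Apr 6 2019 + 19 days = Thu Apr 25 2019.
Thu Apr 25 2019 + 19 days = Tue May 14 2019.
Tue May 14 2019 + 19 days = Sun Jun 2 2019.
Sun Jun 2 2019 + 19 days = Fri Jun 21 2019.
Fri Jun 21 2019 + 19 days = Wed Jul 10 2019.
Wed Jul 10 2019 + 19 days = Mon Jul 29 2019.
Mon Jul 29 2019 + 19 days = Sat Aug 17 2019.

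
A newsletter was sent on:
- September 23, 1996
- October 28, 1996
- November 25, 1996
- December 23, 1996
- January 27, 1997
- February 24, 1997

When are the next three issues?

March 24, 1997; April 28, 1997; May 26, 1997

All dates are Mondays, 35, 28, 28, 35, 28 days apart.
Specifically, the 4th Monday of each month.
4th Monday of March 1997: March 24, 1997.
4th Monday of April 1997: April 28, 1997.
4th Monday of May 1997: May 26, 1997.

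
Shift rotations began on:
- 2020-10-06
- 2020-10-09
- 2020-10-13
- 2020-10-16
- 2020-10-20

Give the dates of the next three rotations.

The gap pattern 3, 4, 3, 4 repeats every 2 events.
These are the Tuesdays and Fridays of each week.
The following Friday is 2020-10-23.
Next Tuesday: 2020-10-27.
Next Friday: 2020-10-30.

2020-10-23, 2020-10-27, 2020-10-30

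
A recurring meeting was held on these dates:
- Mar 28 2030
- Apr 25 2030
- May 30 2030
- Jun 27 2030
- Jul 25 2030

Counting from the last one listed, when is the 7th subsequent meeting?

These are Thursdays with 28, 35, 28, 28-day gaps.
Each is the final Thursday of its month — May 30 2030 is past the 28th, so '4th Thursday' doesn't fit.
Last Thursday of August 2030: Aug 29 2030.
September 2030 ends with Thursday Sep 26 2030.
October 2030 ends with Thursday Oct 31 2030.
November 2030 ends with Thursday Nov 28 2030.
Last Thursday of December 2030: Dec 26 2030.
January 2031 ends with Thursday Jan 30 2031.
Last Thursday of February 2031: Feb 27 2031.

Feb 27 2031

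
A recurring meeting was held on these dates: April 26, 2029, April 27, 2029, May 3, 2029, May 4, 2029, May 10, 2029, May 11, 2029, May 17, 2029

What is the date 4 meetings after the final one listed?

The gap pattern 1, 6, 1, 6, 1, 6 repeats every 2 events.
These are the Thursdays and Fridays of each week.
The following Friday is May 18, 2029.
Next Thursday: May 24, 2029.
The following Friday is May 25, 2029.
Next Thursday: May 31, 2029.

May 31, 2029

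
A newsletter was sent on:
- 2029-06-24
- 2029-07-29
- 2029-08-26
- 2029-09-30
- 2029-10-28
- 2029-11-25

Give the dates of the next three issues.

2029-12-30, 2030-01-27, 2030-02-24

All Sundays; the gaps (35, 28, 35, 28, 28) vary with month length.
This is the last Sunday of each month.
December 2029 ends with Sunday 2029-12-30.
January 2030 ends with Sunday 2030-01-27.
February 2030 ends with Sunday 2030-02-24.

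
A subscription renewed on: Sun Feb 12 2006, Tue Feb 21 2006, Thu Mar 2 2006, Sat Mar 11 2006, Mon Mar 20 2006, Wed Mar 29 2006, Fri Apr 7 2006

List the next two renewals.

Gaps between consecutive events: 9, 9, 9, 9, 9, 9 days — a constant 9-day interval.
Fri Apr 7 2006 + 9 days = Sun Apr 16 2006.
Sun Apr 16 2006 + 9 days = Tue Apr 25 2006.

Sun Apr 16 2006, Tue Apr 25 2006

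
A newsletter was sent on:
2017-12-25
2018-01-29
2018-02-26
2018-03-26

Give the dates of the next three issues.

These are Mondays with 35, 28, 28-day gaps.
Each is the final Monday of its month — 2018-01-29 is past the 28th, so '4th Monday' doesn't fit.
April 2018 ends with Monday 2018-04-30.
Last Monday of May 2018: 2018-05-28.
June 2018 ends with Monday 2018-06-25.

2018-04-30, 2018-05-28, 2018-06-25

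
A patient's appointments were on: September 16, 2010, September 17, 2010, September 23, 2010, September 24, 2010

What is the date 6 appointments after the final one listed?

The gap pattern 1, 6, 1 repeats every 2 events.
These are the Thursdays and Fridays of each week.
Next Thursday: September 30, 2010.
Next Friday: October 1, 2010.
Next Thursday: October 7, 2010.
The following Friday is October 8, 2010.
The following Thursday is October 14, 2010.
The following Friday is October 15, 2010.

October 15, 2010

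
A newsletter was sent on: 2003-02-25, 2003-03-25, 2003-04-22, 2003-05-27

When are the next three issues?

2003-06-24, 2003-07-22, 2003-08-26

These are Tuesdays at 28- or 35-day spacing (28, 28, 35).
The pattern: 4th Tuesday of the month.
June 2003 — 4th Tuesday is 2003-06-24.
July 2003 — 4th Tuesday is 2003-07-22.
August 2003 — 4th Tuesday is 2003-08-26.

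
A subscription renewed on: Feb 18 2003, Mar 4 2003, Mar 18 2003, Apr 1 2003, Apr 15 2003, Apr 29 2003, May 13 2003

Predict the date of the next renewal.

May 27 2003

The spacing is 14, 14, 14, 14, 14, 14 days — always 14 days.
May 13 2003 + 14 days = May 27 2003.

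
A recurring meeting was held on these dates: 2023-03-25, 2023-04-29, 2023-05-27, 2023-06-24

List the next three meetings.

2023-07-29, 2023-08-26, 2023-09-30

All Saturdays; the gaps (35, 28, 28) vary with month length.
This is the last Saturday of each month.
Last Saturday of July 2023: 2023-07-29.
Last Saturday of August 2023: 2023-08-26.
Last Saturday of September 2023: 2023-09-30.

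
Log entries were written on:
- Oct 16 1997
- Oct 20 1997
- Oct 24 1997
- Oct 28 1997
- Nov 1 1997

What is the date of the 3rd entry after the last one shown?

Gaps between consecutive events: 4, 4, 4, 4 days — a constant 4-day interval.
Nov 1 1997 + 4 days = Nov 5 1997.
Nov 5 1997 + 4 days = Nov 9 1997.
Nov 9 1997 + 4 days = Nov 13 1997.

Nov 13 1997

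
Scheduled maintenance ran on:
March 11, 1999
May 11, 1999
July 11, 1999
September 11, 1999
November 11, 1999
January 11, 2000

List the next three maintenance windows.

March 11, 2000; May 11, 2000; July 11, 2000

Gaps: 61, 61, 62, 61, 61 days — not constant. Every event is on the 11th of the month.
Pattern: the 11th of every 2 months.
March 2000: March 11, 2000.
May 2000: May 11, 2000.
Next: July 2000 → July 11, 2000.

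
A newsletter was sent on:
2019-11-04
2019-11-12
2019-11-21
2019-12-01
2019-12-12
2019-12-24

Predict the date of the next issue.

2020-01-06

Gaps: 8, 9, 10, 11, 12 days — each gap is 1 larger than the previous one.
Next gap: 13 days. 2019-12-24 + 13 days = 2020-01-06.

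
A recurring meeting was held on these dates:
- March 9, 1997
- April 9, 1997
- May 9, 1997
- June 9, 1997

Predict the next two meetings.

The day-of-month is always 9 (31, 30, 31 days between events).
So this recurs on the 9th of each month.
July 1997: July 9, 1997.
Next: August 1997 → August 9, 1997.

July 9, 1997; August 9, 1997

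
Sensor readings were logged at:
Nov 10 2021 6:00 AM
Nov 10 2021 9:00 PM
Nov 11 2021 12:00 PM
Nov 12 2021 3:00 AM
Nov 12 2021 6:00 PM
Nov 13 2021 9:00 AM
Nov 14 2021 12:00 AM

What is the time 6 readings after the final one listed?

Nov 17 2021 6:00 PM

The interval is a steady 15 hours (15, 15, 15, 15, 15, 15).
Nov 14 2021 12:00 AM + 15 h = Nov 14 2021 3:00 PM.
Nov 14 2021 3:00 PM + 15 h = Nov 15 2021 6:00 AM.
Nov 15 2021 6:00 AM + 15 h = Nov 15 2021 9:00 PM.
Nov 15 2021 9:00 PM + 15 h = Nov 16 2021 12:00 PM.
Nov 16 2021 12:00 PM + 15 h = Nov 17 2021 3:00 AM.
Nov 17 2021 3:00 AM + 15 h = Nov 17 2021 6:00 PM.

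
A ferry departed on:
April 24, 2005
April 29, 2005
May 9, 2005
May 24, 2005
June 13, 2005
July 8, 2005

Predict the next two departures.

August 7, 2005; September 11, 2005

The spacing grows by 5 each time: 5, 10, 15, 20, 25 days.
Next gap: 30 days. July 8, 2005 + 30 days = August 7, 2005.
Next gap: 35 days. August 7, 2005 + 35 days = September 11, 2005.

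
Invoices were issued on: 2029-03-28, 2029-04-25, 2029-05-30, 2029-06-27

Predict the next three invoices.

All Wednesdays; the gaps (28, 35, 28) vary with month length.
This is the last Wednesday of each month.
July 2029 ends with Wednesday 2029-07-25.
Last Wednesday of August 2029: 2029-08-29.
September 2029 ends with Wednesday 2029-09-26.

2029-07-25, 2029-08-29, 2029-09-26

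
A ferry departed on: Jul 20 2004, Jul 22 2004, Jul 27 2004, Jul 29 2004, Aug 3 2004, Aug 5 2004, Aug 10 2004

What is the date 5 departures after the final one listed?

Aug 26 2004

Every event lands on a Tuesday or Thursday (gaps cycle 2, 5, 2, 5, 2, 5).
So the schedule is: every Tuesday and Thursday.
Next Thursday: Aug 12 2004.
Next Tuesday: Aug 17 2004.
The following Thursday is Aug 19 2004.
Next Tuesday: Aug 24 2004.
The following Thursday is Aug 26 2004.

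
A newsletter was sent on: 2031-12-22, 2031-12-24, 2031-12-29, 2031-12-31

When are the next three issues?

The gap pattern 2, 5, 2 repeats every 2 events.
These are the Mondays and Wednesdays of each week.
Next Monday: 2032-01-05.
Next Wednesday: 2032-01-07.
Next Monday: 2032-01-12.

2032-01-05, 2032-01-07, 2032-01-12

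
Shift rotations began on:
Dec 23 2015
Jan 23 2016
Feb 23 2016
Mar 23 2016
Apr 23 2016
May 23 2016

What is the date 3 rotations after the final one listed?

Aug 23 2016

The day-of-month is always 23 (31, 31, 29, 31, 30 days between events).
So this recurs on the 23rd of each month.
Next: June 2016 → Jun 23 2016.
Next: July 2016 → Jul 23 2016.
August 2016: Aug 23 2016.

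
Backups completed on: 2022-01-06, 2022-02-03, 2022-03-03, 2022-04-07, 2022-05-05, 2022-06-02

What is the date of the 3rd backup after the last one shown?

2022-09-01

Gaps: 28, 28, 35, 28, 28 days — a mix of 28 and 35. Every date is a Thursday.
Each is the 1st Thursday of its month.
July 2022 — 1st Thursday is 2022-07-07.
1st Thursday of August 2022: 2022-08-04.
September 2022 — 1st Thursday is 2022-09-01.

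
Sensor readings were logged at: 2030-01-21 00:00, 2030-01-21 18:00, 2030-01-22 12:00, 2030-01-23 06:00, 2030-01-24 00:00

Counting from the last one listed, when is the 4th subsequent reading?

Spacing: 18, 18, 18, 18 h — constant 18 h.
2030-01-24 00:00 + 18 h = 2030-01-24 18:00.
2030-01-24 18:00 + 18 h = 2030-01-25 12:00.
2030-01-25 12:00 + 18 h = 2030-01-26 06:00.
2030-01-26 06:00 + 18 h = 2030-01-27 00:00.

2030-01-27 00:00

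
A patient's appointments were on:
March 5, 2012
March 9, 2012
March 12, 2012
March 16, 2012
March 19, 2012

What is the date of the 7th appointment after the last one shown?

April 13, 2012

The gap pattern 4, 3, 4, 3 repeats every 2 events.
These are the Mondays and Fridays of each week.
Next Friday: March 23, 2012.
Next Monday: March 26, 2012.
Next Friday: March 30, 2012.
Next Monday: April 2, 2012.
Next Friday: April 6, 2012.
Next Monday: April 9, 2012.
Next Friday: April 13, 2012.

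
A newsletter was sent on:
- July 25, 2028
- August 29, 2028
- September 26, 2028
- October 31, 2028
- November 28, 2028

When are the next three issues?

These are Tuesdays with 35, 28, 35, 28-day gaps.
Each is the final Tuesday of its month — August 29, 2028 is past the 28th, so '4th Tuesday' doesn't fit.
Last Tuesday of December 2028: December 26, 2028.
January 2029 ends with Tuesday January 30, 2029.
February 2029 ends with Tuesday February 27, 2029.

December 26, 2028; January 30, 2029; February 27, 2029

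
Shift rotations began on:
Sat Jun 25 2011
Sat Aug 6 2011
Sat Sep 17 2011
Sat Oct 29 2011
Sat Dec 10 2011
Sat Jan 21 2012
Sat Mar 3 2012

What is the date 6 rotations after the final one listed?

Sat Nov 10 2012

The spacing is 42, 42, 42, 42, 42, 42 days — always 42 days.
Sat Mar 3 2012 + 42 days = Sat Apr 14 2012.
Sat Apr 14 2012 + 42 days = Sat May 26 2012.
Sat May 26 2012 + 42 days = Sat Jul 7 2012.
Sat Jul 7 2012 + 42 days = Sat Aug 18 2012.
Sat Aug 18 2012 + 42 days = Sat Sep 29 2012.
Sat Sep 29 2012 + 42 days = Sat Nov 10 2012.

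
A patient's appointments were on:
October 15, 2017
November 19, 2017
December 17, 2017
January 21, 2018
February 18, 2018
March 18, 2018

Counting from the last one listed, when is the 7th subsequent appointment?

These are Sundays at 28- or 35-day spacing (35, 28, 35, 28, 28).
The pattern: 3rd Sunday of the month.
3rd Sunday of April 2018: April 15, 2018.
May 2018 — 3rd Sunday is May 20, 2018.
3rd Sunday of June 2018: June 17, 2018.
July 2018 — 3rd Sunday is July 15, 2018.
3rd Sunday of August 2018: August 19, 2018.
3rd Sunday of September 2018: September 16, 2018.
3rd Sunday of October 2018: October 21, 2018.

October 21, 2018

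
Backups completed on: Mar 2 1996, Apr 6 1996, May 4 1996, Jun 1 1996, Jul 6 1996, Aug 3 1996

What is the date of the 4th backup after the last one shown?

Dec 7 1996

All dates are Saturdays, 35, 28, 28, 35, 28 days apart.
Specifically, the 1st Saturday of each month.
1st Saturday of September 1996: Sep 7 1996.
1st Saturday of October 1996: Oct 5 1996.
1st Saturday of November 1996: Nov 2 1996.
1st Saturday of December 1996: Dec 7 1996.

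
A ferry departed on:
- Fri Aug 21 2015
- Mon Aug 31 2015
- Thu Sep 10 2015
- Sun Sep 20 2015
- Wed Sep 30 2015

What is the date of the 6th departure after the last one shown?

Every event comes 10 days after the last (10, 10, 10, 10).
Wed Sep 30 2015 + 10 days = Sat Oct 10 2015.
Sat Oct 10 2015 + 10 days = Tue Oct 20 2015.
Tue Oct 20 2015 + 10 days = Fri Oct 30 2015.
Fri Oct 30 2015 + 10 days = Mon Nov 9 2015.
Mon Nov 9 2015 + 10 days = Thu Nov 19 2015.
Thu Nov 19 2015 + 10 days = Sun Nov 29 2015.

Sun Nov 29 2015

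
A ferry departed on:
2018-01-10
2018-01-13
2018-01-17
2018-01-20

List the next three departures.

The gap pattern 3, 4, 3 repeats every 2 events.
These are the Wednesdays and Saturdays of each week.
Next Wednesday: 2018-01-24.
Next Saturday: 2018-01-27.
The following Wednesday is 2018-01-31.

2018-01-24, 2018-01-27, 2018-01-31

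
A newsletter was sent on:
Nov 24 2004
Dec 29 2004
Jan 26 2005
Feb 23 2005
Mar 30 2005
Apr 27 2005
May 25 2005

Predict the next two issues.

These are Wednesdays with 35, 28, 28, 35, 28, 28-day gaps.
Each is the final Wednesday of its month — Dec 29 2004 is past the 28th, so '4th Wednesday' doesn't fit.
June 2005 ends with Wednesday Jun 29 2005.
July 2005 ends with Wednesday Jul 27 2005.

Jun 29 2005, Jul 27 2005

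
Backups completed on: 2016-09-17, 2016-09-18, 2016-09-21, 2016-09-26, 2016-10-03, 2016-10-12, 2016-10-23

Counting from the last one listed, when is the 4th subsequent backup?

The spacing grows by 2 each time: 1, 3, 5, 7, 9, 11 days.
Next gap: 13 days. 2016-10-23 + 13 days = 2016-11-05.
Next gap: 15 days. 2016-11-05 + 15 days = 2016-11-20.
Next gap: 17 days. 2016-11-20 + 17 days = 2016-12-07.
Next gap: 19 days. 2016-12-07 + 19 days = 2016-12-26.

2016-12-26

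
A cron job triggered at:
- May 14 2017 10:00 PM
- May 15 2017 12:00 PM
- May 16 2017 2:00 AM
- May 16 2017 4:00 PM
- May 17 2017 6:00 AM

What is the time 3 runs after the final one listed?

May 19 2017 12:00 AM

Gaps: 14, 14, 14, 14 hours — each event is 14 hours after the previous one.
May 17 2017 6:00 AM + 14 h = May 17 2017 8:00 PM.
May 17 2017 8:00 PM + 14 h = May 18 2017 10:00 AM.
May 18 2017 10:00 AM + 14 h = May 19 2017 12:00 AM.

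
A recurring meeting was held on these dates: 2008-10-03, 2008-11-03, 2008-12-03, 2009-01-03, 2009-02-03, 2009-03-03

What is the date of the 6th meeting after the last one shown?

2009-09-03

The day-of-month is always 3 (31, 30, 31, 31, 28 days between events).
So this recurs on the 3rd of each month.
Next: April 2009 → 2009-04-03.
May 2009: 2009-05-03.
Next: June 2009 → 2009-06-03.
Next: July 2009 → 2009-07-03.
Next: August 2009 → 2009-08-03.
September 2009: 2009-09-03.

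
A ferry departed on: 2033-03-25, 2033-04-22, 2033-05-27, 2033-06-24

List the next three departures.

2033-07-22, 2033-08-26, 2033-09-23

All dates are Fridays, 28, 35, 28 days apart.
Specifically, the 4th Friday of each month.
4th Friday of July 2033: 2033-07-22.
August 2033 — 4th Friday is 2033-08-26.
4th Friday of September 2033: 2033-09-23.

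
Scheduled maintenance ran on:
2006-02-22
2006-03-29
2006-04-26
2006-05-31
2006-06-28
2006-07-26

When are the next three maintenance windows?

Every date is a Wednesday; gaps 35, 28, 35, 28, 28 days.
Each is the last Wednesday of its month (at least one falls on the 29th or later, ruling out '4th Wednesday').
Last Wednesday of August 2006: 2006-08-30.
Last Wednesday of September 2006: 2006-09-27.
Last Wednesday of October 2006: 2006-10-25.

2006-08-30, 2006-09-27, 2006-10-25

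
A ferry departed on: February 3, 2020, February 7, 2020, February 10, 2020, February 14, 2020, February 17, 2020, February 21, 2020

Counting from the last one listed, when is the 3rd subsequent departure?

March 2, 2020

Every event lands on a Monday or Friday (gaps cycle 4, 3, 4, 3, 4).
So the schedule is: every Monday and Friday.
Next Monday: February 24, 2020.
Next Friday: February 28, 2020.
Next Monday: March 2, 2020.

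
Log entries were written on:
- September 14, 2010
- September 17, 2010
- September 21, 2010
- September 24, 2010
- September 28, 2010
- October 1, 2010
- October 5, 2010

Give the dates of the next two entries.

Gaps: 3, 4, 3, 4, 3, 4 days — not constant, but cyclic with period 2.
The events fall on every Tuesday and Friday.
Next Friday: October 8, 2010.
Next Tuesday: October 12, 2010.

October 8, 2010; October 12, 2010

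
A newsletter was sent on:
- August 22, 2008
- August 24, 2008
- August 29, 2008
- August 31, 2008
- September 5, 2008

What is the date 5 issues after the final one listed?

September 21, 2008

Every event lands on a Friday or Sunday (gaps cycle 2, 5, 2, 5).
So the schedule is: every Friday and Sunday.
Next Sunday: September 7, 2008.
The following Friday is September 12, 2008.
The following Sunday is September 14, 2008.
The following Friday is September 19, 2008.
Next Sunday: September 21, 2008.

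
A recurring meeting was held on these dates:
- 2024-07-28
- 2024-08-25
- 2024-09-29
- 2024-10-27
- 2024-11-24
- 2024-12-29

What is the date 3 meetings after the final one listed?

2025-03-30

Every date is a Sunday; gaps 28, 35, 28, 28, 35 days.
Each is the last Sunday of its month (at least one falls on the 29th or later, ruling out '4th Sunday').
January 2025 ends with Sunday 2025-01-26.
Last Sunday of February 2025: 2025-02-23.
March 2025 ends with Sunday 2025-03-30.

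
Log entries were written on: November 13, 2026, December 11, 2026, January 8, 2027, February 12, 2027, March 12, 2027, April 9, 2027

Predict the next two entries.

All dates are Fridays, 28, 28, 35, 28, 28 days apart.
Specifically, the 2nd Friday of each month.
May 2027 — 2nd Friday is May 14, 2027.
2nd Friday of June 2027: June 11, 2027.

May 14, 2027; June 11, 2027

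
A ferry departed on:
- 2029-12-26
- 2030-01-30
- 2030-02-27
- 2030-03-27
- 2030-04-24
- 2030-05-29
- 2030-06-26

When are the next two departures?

2030-07-31, 2030-08-28

Every date is a Wednesday; gaps 35, 28, 28, 28, 35, 28 days.
Each is the last Wednesday of its month (at least one falls on the 29th or later, ruling out '4th Wednesday').
July 2030 ends with Wednesday 2030-07-31.
Last Wednesday of August 2030: 2030-08-28.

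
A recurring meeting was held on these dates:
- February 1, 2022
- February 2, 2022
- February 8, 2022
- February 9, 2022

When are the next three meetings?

February 15, 2022; February 16, 2022; February 22, 2022

Gaps: 1, 6, 1 days — not constant, but cyclic with period 2.
The events fall on every Tuesday and Wednesday.
Next Tuesday: February 15, 2022.
Next Wednesday: February 16, 2022.
Next Tuesday: February 22, 2022.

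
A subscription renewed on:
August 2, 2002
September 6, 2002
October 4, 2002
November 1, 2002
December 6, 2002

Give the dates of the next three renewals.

January 3, 2003; February 7, 2003; March 7, 2003

These are Fridays at 28- or 35-day spacing (35, 28, 28, 35).
The pattern: 1st Friday of the month.
1st Friday of January 2003: January 3, 2003.
February 2003 — 1st Friday is February 7, 2003.
March 2003 — 1st Friday is March 7, 2003.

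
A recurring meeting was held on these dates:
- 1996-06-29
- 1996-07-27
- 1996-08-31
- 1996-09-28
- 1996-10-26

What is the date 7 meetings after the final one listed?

1997-05-31

All Saturdays; the gaps (28, 35, 28, 28) vary with month length.
This is the last Saturday of each month.
November 1996 ends with Saturday 1996-11-30.
December 1996 ends with Saturday 1996-12-28.
January 1997 ends with Saturday 1997-01-25.
Last Saturday of February 1997: 1997-02-22.
March 1997 ends with Saturday 1997-03-29.
Last Saturday of April 1997: 1997-04-26.
May 1997 ends with Saturday 1997-05-31.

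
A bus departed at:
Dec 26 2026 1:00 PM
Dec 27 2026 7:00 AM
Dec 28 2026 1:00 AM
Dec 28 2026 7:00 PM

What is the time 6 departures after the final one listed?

The interval is a steady 18 hours (18, 18, 18).
Dec 28 2026 7:00 PM + 18 h = Dec 29 2026 1:00 PM.
Dec 29 2026 1:00 PM + 18 h = Dec 30 2026 7:00 AM.
Dec 30 2026 7:00 AM + 18 h = Dec 31 2026 1:00 AM.
Dec 31 2026 1:00 AM + 18 h = Dec 31 2026 7:00 PM.
Dec 31 2026 7:00 PM + 18 h = Jan 1 2027 1:00 PM.
Jan 1 2027 1:00 PM + 18 h = Jan 2 2027 7:00 AM.

Jan 2 2027 7:00 AM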